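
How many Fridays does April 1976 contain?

5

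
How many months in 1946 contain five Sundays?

4

A month has five Sundays exactly when Sunday falls within its first (length − 28) days.
Jan: 31 days, starts Tue → 5 of Tue, Wed, Thu
Feb: 28 days, starts Fri → 5 of (none)
Mar: 31 days, starts Fri → 5 of Fri, Sat, Sun ✓
Apr: 30 days, starts Mon → 5 of Mon, Tue
May: 31 days, starts Wed → 5 of Wed, Thu, Fri
Jun: 30 days, starts Sat → 5 of Sat, Sun ✓
Jul: 31 days, starts Mon → 5 of Mon, Tue, Wed
Aug: 31 days, starts Thu → 5 of Thu, Fri, Sat
Sep: 30 days, starts Sun → 5 of Sun, Mon ✓
Oct: 31 days, starts Tue → 5 of Tue, Wed, Thu
Nov: 30 days, starts Fri → 5 of Fri, Sat
Dec: 31 days, starts Sun → 5 of Sun, Mon, Tue ✓
Months with five Sundays: Mar, Jun, Sep, Dec.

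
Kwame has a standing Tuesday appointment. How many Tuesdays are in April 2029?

1 April 2029 is a Sunday.
The range spans 30 days (inclusive of both endpoints).
30 = 7 × 4 + 2, so there are 4 full weeks plus 2 extra days.
Each full week contributes one Tuesday: 4 so far.
The 2 extra days are Sun, Mon — none qualify.
Total: 4 + 0 = 4.

4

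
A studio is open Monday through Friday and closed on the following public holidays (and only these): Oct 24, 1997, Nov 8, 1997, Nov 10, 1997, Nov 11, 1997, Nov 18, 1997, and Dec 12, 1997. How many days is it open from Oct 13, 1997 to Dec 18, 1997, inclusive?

Oct 13, 1997 is a Monday.
The range spans 67 days (inclusive of both endpoints).
67 = 7 × 9 + 4, so there are 9 full weeks plus 4 extra days.
Each full week contributes 5 weekdays (Mon–Fri): 9 × 5 = 45.
The 4 extra days are Mon, Tue, Wed, Thu — 4 of them qualify.
Total: 45 + 4 = 49.
Holidays: Oct 24, 1997 (Fri); Nov 8, 1997 (Sat); Nov 10, 1997 (Mon); Nov 11, 1997 (Tue); Nov 18, 1997 (Tue); Dec 12, 1997 (Fri).
5 of the 6 holidays fall on weekdays; the rest are weekends and were already excluded.
Business days: 49 − 5 = 44.

44 business days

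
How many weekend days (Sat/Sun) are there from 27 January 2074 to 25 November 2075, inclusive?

27 January 2074 is a Saturday.
That's 668 days from start to end, counting both.
668 = 7 × 95 + 3, so there are 95 full weeks plus 3 extra days.
Each full week contributes 2 weekend days (Sat, Sun): 95 × 2 = 190.
The 3 extra days are Sat, Sun, Mon — 2 of them qualify.
Total: 190 + 2 = 192.

192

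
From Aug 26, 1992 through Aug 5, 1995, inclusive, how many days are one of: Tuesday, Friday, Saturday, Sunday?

Aug 26, 1992 is a Wednesday.
That's 1075 days from start to end, counting both.
1075 = 7 × 153 + 4, so there are 153 full weeks plus 4 extra days.
Each full week contributes 4 days from the set (Tue, Fri, Sat, Sun): 153 × 4 = 612.
The 4 extra days are Wed, Thu, Fri, Sat — 2 of them qualify.
Total: 612 + 2 = 614.

614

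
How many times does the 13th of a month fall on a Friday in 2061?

1

The 13th falls on a Friday when the month's 13th has weekday Fri.
Jan 13 is Thu; Feb 13 is Sun; Mar 13 is Sun; Apr 13 is Wed; May 13 is Fri ✓; Jun 13 is Mon; Jul 13 is Wed; Aug 13 is Sat; Sep 13 is Tue; Oct 13 is Thu; Nov 13 is Sun; Dec 13 is Tue.
Friday the 13ths: May.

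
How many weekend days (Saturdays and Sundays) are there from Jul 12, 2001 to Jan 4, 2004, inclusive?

260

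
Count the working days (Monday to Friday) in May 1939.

May 1, 1939 is a Monday.
The range spans 31 days (inclusive of both endpoints).
31 = 7 × 4 + 3, so there are 4 full weeks plus 3 extra days.
Each full week contributes 5 weekdays (Mon–Fri): 4 × 5 = 20.
The 3 extra days are Mon, Tue, Wed — 3 of them qualify.
Total: 20 + 3 = 23.

23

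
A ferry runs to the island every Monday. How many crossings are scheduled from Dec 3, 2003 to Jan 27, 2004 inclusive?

8

Dec 3, 2003 is a Wednesday.
From Dec 3, 2003 to Jan 27, 2004 is 56 days inclusive.
56 = 7 × 8, so the span is exactly 8 full weeks.
Each full week contributes one Monday: 8 so far.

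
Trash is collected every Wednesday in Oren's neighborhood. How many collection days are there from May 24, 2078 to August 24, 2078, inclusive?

14

May 24, 2078 is a Tuesday.
From May 24, 2078 to August 24, 2078 is 93 days inclusive.
93 = 7 × 13 + 2, so there are 13 full weeks plus 2 extra days.
Each full week contributes one Wednesday: 13 so far.
The 2 extra days are Tuesday, Wednesday — 1 of them qualifies.
Total: 13 + 1 = 14.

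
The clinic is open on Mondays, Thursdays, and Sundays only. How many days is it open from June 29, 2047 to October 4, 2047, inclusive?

June 29, 2047 is a Saturday.
The range spans 98 days (inclusive of both endpoints).
98 = 7 × 14, so the span is exactly 14 full weeks.
Each full week contributes 3 days from the set (Mon, Thu, Sun): 14 × 3 = 42.
Total: 42.

42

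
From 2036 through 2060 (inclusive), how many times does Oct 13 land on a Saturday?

Day of week of October 13 in each year:
2036: Mon, 2037: Tue, 2038: Wed, 2039: Thu, 2040: Sat ✓, 2041: Sun, 2042: Mon, 2043: Tue, 2044: Thu, 2045: Fri, 2046: Sat ✓, 2047: Sun, 2048: Tue, 2049: Wed, 2050: Thu, 2051: Fri, 2052: Sun, 2053: Mon, 2054: Tue, 2055: Wed, 2056: Fri, 2057: Sat ✓, 2058: Sun, 2059: Mon, 2060: Wed
Saturdays: 2040, 2046, 2057.

3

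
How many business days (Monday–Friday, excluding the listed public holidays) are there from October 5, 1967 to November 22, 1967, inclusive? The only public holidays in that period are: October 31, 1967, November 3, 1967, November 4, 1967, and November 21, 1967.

October 5, 1967 is a Thursday.
From October 5, 1967 to November 22, 1967 is 49 days inclusive.
49 = 7 × 7, so the span is exactly 7 full weeks.
Each full week contributes 5 weekdays (Mon–Fri): 7 × 5 = 35.
Holidays: October 31, 1967 (Tue); November 3, 1967 (Fri); November 4, 1967 (Sat); November 21, 1967 (Tue).
3 of the 4 holidays fall on weekdays; the rest are weekends and were already excluded.
Business days: 35 − 3 = 32.

32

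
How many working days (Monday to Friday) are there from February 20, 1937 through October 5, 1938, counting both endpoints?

February 20, 1937 is a Saturday.
The range spans 593 days (inclusive of both endpoints).
593 = 7 × 84 + 5, so there are 84 full weeks plus 5 extra days.
Each full week contributes 5 weekdays (Mon–Fri): 84 × 5 = 420.
The 5 extra days are Saturday, Sunday, Monday, Tuesday, Wednesday — 3 of them qualify.
Total: 420 + 3 = 423.

423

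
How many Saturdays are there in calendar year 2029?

52

Jan 1, 2029 is a Monday.
The range spans 365 days (inclusive of both endpoints).
365 = 7 × 52 + 1, so there are 52 full weeks plus 1 extra day.
Each full week contributes one Saturday: 52 so far.
The 1 extra day is Monday — none qualify.
Total: 52 + 0 = 52.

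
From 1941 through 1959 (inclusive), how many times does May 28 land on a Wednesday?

Day of week of May 28 in each year:
1941: Wed ✓, 1942: Thu, 1943: Fri, 1944: Sun, 1945: Mon, 1946: Tue, 1947: Wed ✓, 1948: Fri, 1949: Sat, 1950: Sun, 1951: Mon, 1952: Wed ✓, 1953: Thu, 1954: Fri, 1955: Sat, 1956: Mon, 1957: Tue, 1958: Wed ✓, 1959: Thu
Wednesdays: 1941, 1947, 1952, 1958.

4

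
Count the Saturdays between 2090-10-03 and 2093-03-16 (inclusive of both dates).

128 Saturdays

2090-10-03 is a Tuesday.
That's 896 days from start to end, counting both.
896 = 7 × 128, so the span is exactly 128 full weeks.
Each full week contributes one Saturday: 128 so far.
Total: 128.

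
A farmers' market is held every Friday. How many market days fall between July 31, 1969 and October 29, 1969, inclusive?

13

July 31, 1969 is a Thursday.
From July 31, 1969 to October 29, 1969 is 91 days inclusive.
91 = 7 × 13, so the span is exactly 13 full weeks.
Each full week contributes one Friday: 13 so far.
Total: 13.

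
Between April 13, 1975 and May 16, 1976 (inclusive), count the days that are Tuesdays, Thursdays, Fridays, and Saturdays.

228

April 13, 1975 is a Sunday.
The range spans 400 days (inclusive of both endpoints).
400 = 7 × 57 + 1, so there are 57 full weeks plus 1 extra day.
Each full week contributes 4 days from the set (Tue, Thu, Fri, Sat): 57 × 4 = 228.
The 1 extra day is Sun — none qualify.
Total: 228 + 0 = 228.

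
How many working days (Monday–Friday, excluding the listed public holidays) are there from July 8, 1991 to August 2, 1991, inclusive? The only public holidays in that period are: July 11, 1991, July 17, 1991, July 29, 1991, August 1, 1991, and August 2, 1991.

July 8, 1991 is a Monday.
From July 8, 1991 to August 2, 1991 is 26 days inclusive.
26 = 7 × 3 + 5, so there are 3 full weeks plus 5 extra days.
Each full week contributes 5 weekdays (Mon–Fri): 3 × 5 = 15.
The 5 extra days are Monday, Tuesday, Wednesday, Thursday, Friday — 5 of them qualify.
Total: 15 + 5 = 20.
Holidays: July 11, 1991 (Thu); July 17, 1991 (Wed); July 29, 1991 (Mon); August 1, 1991 (Thu); August 2, 1991 (Fri).
All 5 holidays fall on weekdays, so subtract 5.
Business days: 20 − 5 = 15.

15 working days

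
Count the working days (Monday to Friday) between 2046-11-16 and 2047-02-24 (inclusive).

71 weekdays

2046-11-16 is a Friday.
The range spans 101 days (inclusive of both endpoints).
101 = 7 × 14 + 3, so there are 14 full weeks plus 3 extra days.
Each full week contributes 5 weekdays (Mon–Fri): 14 × 5 = 70.
The 3 extra days are Friday, Saturday, Sunday — 1 of them qualifies.
Total: 70 + 1 = 71.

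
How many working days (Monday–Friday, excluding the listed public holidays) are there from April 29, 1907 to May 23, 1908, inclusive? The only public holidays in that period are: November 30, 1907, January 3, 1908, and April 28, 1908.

278 working days

April 29, 1907 is a Monday.
That's 391 days from start to end, counting both.
391 = 7 × 55 + 6, so there are 55 full weeks plus 6 extra days.
Each full week contributes 5 weekdays (Mon–Fri): 55 × 5 = 275.
The 6 extra days are Mon, Tue, Wed, Thu, Fri, Sat — 5 of them qualify.
Total: 275 + 5 = 280.
Holidays: November 30, 1907 (Sat); January 3, 1908 (Fri); April 28, 1908 (Tue).
2 of the 3 holidays fall on weekdays; the rest are weekends and were already excluded.
Business days: 280 − 2 = 278.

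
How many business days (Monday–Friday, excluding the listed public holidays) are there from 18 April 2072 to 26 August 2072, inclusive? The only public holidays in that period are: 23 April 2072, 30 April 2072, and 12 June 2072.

95

18 April 2072 is a Monday.
The range spans 131 days (inclusive of both endpoints).
131 = 7 × 18 + 5, so there are 18 full weeks plus 5 extra days.
Each full week contributes 5 weekdays (Mon–Fri): 18 × 5 = 90.
The 5 extra days are Mon, Tue, Wed, Thu, Fri — 5 of them qualify.
Total: 90 + 5 = 95.
Holidays: 23 April 2072 (Sat); 30 April 2072 (Sat); 12 June 2072 (Sun).
None of the 3 holidays fall on a weekday, so nothing to subtract.
Business days: 95 − 0 = 95.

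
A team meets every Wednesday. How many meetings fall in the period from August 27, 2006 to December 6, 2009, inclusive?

171

August 27, 2006 is a Sunday.
The range spans 1198 days (inclusive of both endpoints).
1198 = 7 × 171 + 1, so there are 171 full weeks plus 1 extra day.
Each full week contributes one Wednesday: 171 so far.
The 1 extra day is Sunday — none qualify.
Total: 171 + 0 = 171.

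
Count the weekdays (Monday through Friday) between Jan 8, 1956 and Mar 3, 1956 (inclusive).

40 weekdays

Jan 8, 1956 is a Sunday.
The range spans 56 days (inclusive of both endpoints).
56 = 7 × 8, so the span is exactly 8 full weeks.
Each full week contributes 5 weekdays (Mon–Fri): 8 × 5 = 40.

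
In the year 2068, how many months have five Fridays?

4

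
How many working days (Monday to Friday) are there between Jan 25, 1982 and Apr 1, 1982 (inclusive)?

49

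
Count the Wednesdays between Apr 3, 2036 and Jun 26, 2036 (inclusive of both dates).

Apr 3, 2036 is a Thursday.
The range spans 85 days (inclusive of both endpoints).
85 = 7 × 12 + 1, so there are 12 full weeks plus 1 extra day.
Each full week contributes one Wednesday: 12 so far.
The 1 extra day is Thu — none qualify.
Total: 12 + 0 = 12.

12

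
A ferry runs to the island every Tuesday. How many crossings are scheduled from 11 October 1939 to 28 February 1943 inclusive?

11 October 1939 is a Wednesday.
That's 1237 days from start to end, counting both.
1237 = 7 × 176 + 5, so there are 176 full weeks plus 5 extra days.
Each full week contributes one Tuesday: 176 so far.
The 5 extra days are Wednesday, Thursday, Friday, Saturday, Sunday — none qualify.
Total: 176 + 0 = 176.

176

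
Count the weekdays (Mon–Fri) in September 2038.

22 weekdays

Sep 1, 2038 is a Wednesday.
That's 30 days from start to end, counting both.
30 = 7 × 4 + 2, so there are 4 full weeks plus 2 extra days.
Each full week contributes 5 weekdays (Mon–Fri): 4 × 5 = 20.
The 2 extra days are Wednesday, Thursday — 2 of them qualify.
Total: 20 + 2 = 22.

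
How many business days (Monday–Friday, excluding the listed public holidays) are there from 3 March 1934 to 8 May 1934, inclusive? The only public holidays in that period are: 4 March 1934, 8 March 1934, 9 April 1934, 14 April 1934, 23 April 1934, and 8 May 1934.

43 business days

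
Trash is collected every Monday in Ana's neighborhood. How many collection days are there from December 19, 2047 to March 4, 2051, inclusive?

167 Mondays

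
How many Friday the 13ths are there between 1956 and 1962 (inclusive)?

Friday-the-13ths by year:
1956: Jan, Apr, Jul
1957: Sep, Dec
1958: Jun
1959: Feb, Mar, Nov
1960: May
1961: Jan, Oct
1962: Apr, Jul

14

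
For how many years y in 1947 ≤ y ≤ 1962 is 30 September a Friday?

Day of week of September 30 in each year:
1947: Tue, 1948: Thu, 1949: Fri ✓, 1950: Sat, 1951: Sun, 1952: Tue, 1953: Wed, 1954: Thu, 1955: Fri ✓, 1956: Sun, 1957: Mon, 1958: Tue, 1959: Wed, 1960: Fri ✓, 1961: Sat, 1962: Sun
Fridays: 1949, 1955, 1960.

3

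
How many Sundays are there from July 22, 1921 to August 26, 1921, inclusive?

5

July 22, 1921 is a Friday.
From July 22, 1921 to August 26, 1921 is 36 days inclusive.
36 = 7 × 5 + 1, so there are 5 full weeks plus 1 extra day.
Each full week contributes one Sunday: 5 so far.
The 1 extra day is Fri — none qualify.
Total: 5 + 0 = 5.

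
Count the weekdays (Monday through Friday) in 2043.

Jan 1, 2043 is a Thursday.
The range spans 365 days (inclusive of both endpoints).
365 = 7 × 52 + 1, so there are 52 full weeks plus 1 extra day.
Each full week contributes 5 weekdays (Mon–Fri): 52 × 5 = 260.
The 1 extra day is Thursday — 1 of them qualifies.
Total: 260 + 1 = 261.

261 weekdays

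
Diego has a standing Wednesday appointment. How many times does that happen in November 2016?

November 1, 2016 is a Tuesday.
That's 30 days from start to end, counting both.
30 = 7 × 4 + 2, so there are 4 full weeks plus 2 extra days.
Each full week contributes one Wednesday: 4 so far.
The 2 extra days are Tue, Wed — 1 of them qualifies.
Total: 4 + 1 = 5.

5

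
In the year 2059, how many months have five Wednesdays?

A month has five Wednesdays exactly when Wednesday falls within its first (length − 28) days.
Jan: 31 days, starts Wed → 5 of Wed, Thu, Fri ✓
Feb: 28 days, starts Sat → 5 of (none)
Mar: 31 days, starts Sat → 5 of Sat, Sun, Mon
Apr: 30 days, starts Tue → 5 of Tue, Wed ✓
May: 31 days, starts Thu → 5 of Thu, Fri, Sat
Jun: 30 days, starts Sun → 5 of Sun, Mon
Jul: 31 days, starts Tue → 5 of Tue, Wed, Thu ✓
Aug: 31 days, starts Fri → 5 of Fri, Sat, Sun
Sep: 30 days, starts Mon → 5 of Mon, Tue
Oct: 31 days, starts Wed → 5 of Wed, Thu, Fri ✓
Nov: 30 days, starts Sat → 5 of Sat, Sun
Dec: 31 days, starts Mon → 5 of Mon, Tue, Wed ✓
Months with five Wednesdays: Jan, Apr, Jul, Oct, Dec.

5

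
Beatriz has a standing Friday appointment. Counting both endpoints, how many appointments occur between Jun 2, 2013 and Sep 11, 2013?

Jun 2, 2013 is a Sunday.
That's 102 days from start to end, counting both.
102 = 7 × 14 + 4, so there are 14 full weeks plus 4 extra days.
Each full week contributes one Friday: 14 so far.
The 4 extra days are Sun, Mon, Tue, Wed — none qualify.
Total: 14 + 0 = 14.

14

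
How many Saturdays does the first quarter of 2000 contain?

13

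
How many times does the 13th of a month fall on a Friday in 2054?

3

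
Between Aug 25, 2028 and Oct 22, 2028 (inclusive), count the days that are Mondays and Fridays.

Aug 25, 2028 is a Friday.
That's 59 days from start to end, counting both.
59 = 7 × 8 + 3, so there are 8 full weeks plus 3 extra days.
Each full week contributes 2 days from the set (Mon, Fri): 8 × 2 = 16.
The 3 extra days are Friday, Saturday, Sunday — 1 of them qualifies.
Total: 16 + 1 = 17.

17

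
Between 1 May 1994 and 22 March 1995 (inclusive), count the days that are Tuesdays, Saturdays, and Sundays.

140

1 May 1994 is a Sunday.
From 1 May 1994 to 22 March 1995 is 326 days inclusive.
326 = 7 × 46 + 4, so there are 46 full weeks plus 4 extra days.
Each full week contributes 3 days from the set (Tue, Sat, Sun): 46 × 3 = 138.
The 4 extra days are Sun, Mon, Tue, Wed — 2 of them qualify.
Total: 138 + 2 = 140.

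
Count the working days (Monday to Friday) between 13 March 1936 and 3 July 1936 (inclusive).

13 March 1936 is a Friday.
The range spans 113 days (inclusive of both endpoints).
113 = 7 × 16 + 1, so there are 16 full weeks plus 1 extra day.
Each full week contributes 5 weekdays (Mon–Fri): 16 × 5 = 80.
The 1 extra day is Fri — 1 of them qualifies.
Total: 80 + 1 = 81.

81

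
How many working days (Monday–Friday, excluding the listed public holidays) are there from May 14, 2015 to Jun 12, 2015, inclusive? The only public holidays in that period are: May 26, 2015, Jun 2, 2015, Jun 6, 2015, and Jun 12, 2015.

19

May 14, 2015 is a Thursday.
That's 30 days from start to end, counting both.
30 = 7 × 4 + 2, so there are 4 full weeks plus 2 extra days.
Each full week contributes 5 weekdays (Mon–Fri): 4 × 5 = 20.
The 2 extra days are Thursday, Friday — 2 of them qualify.
Total: 20 + 2 = 22.
Holidays: May 26, 2015 (Tue); Jun 2, 2015 (Tue); Jun 6, 2015 (Sat); Jun 12, 2015 (Fri).
3 of the 4 holidays fall on weekdays; the rest are weekends and were already excluded.
Business days: 22 − 3 = 19.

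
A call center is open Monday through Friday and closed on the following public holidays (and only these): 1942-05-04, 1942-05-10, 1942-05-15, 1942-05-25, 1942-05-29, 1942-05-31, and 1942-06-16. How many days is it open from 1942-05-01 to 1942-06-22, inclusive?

32

1942-05-01 is a Friday.
From 1942-05-01 to 1942-06-22 is 53 days inclusive.
53 = 7 × 7 + 4, so there are 7 full weeks plus 4 extra days.
Each full week contributes 5 weekdays (Mon–Fri): 7 × 5 = 35.
The 4 extra days are Fri, Sat, Sun, Mon — 2 of them qualify.
Total: 35 + 2 = 37.
Holidays: 1942-05-04 (Mon); 1942-05-10 (Sun); 1942-05-15 (Fri); 1942-05-25 (Mon); 1942-05-29 (Fri); 1942-05-31 (Sun); 1942-06-16 (Tue).
5 of the 7 holidays fall on weekdays; the rest are weekends and were already excluded.
Business days: 37 − 5 = 32.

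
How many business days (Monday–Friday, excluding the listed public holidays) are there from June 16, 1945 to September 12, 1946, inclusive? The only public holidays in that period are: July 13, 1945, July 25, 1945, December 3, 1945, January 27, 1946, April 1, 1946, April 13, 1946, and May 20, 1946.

June 16, 1945 is a Saturday.
The range spans 454 days (inclusive of both endpoints).
454 = 7 × 64 + 6, so there are 64 full weeks plus 6 extra days.
Each full week contributes 5 weekdays (Mon–Fri): 64 × 5 = 320.
The 6 extra days are Saturday, Sunday, Monday, Tuesday, Wednesday, Thursday — 4 of them qualify.
Total: 320 + 4 = 324.
Holidays: July 13, 1945 (Fri); July 25, 1945 (Wed); December 3, 1945 (Mon); January 27, 1946 (Sun); April 1, 1946 (Mon); April 13, 1946 (Sat); May 20, 1946 (Mon).
5 of the 7 holidays fall on weekdays; the rest are weekends and were already excluded.
Business days: 324 − 5 = 319.

319 business days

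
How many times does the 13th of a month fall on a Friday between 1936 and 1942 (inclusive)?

Friday-the-13ths by year:
1936: Mar, Nov
1937: Aug
1938: May
1939: Jan, Oct
1940: Sep, Dec
1941: Jun
1942: Feb, Mar, Nov

12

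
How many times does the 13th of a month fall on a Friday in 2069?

2

The 13th falls on a Friday when the month's 13th has weekday Fri.
Jan 13 is Sun; Feb 13 is Wed; Mar 13 is Wed; Apr 13 is Sat; May 13 is Mon; Jun 13 is Thu; Jul 13 is Sat; Aug 13 is Tue; Sep 13 is Fri ✓; Oct 13 is Sun; Nov 13 is Wed; Dec 13 is Fri ✓.
Friday the 13ths: Sep, Dec.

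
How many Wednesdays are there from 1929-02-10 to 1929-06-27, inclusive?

20

1929-02-10 is a Sunday.
The range spans 138 days (inclusive of both endpoints).
138 = 7 × 19 + 5, so there are 19 full weeks plus 5 extra days.
Each full week contributes one Wednesday: 19 so far.
The 5 extra days are Sunday, Monday, Tuesday, Wednesday, Thursday — 1 of them qualifies.
Total: 19 + 1 = 20.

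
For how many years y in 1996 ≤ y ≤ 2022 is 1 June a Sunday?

Day of week of June 1 in each year:
1996: Sat, 1997: Sun ✓, 1998: Mon, 1999: Tue, 2000: Thu, 2001: Fri, 2002: Sat, 2003: Sun ✓, 2004: Tue, 2005: Wed, 2006: Thu, 2007: Fri, 2008: Sun ✓, 2009: Mon, 2010: Tue, 2011: Wed, 2012: Fri, 2013: Sat, 2014: Sun ✓, 2015: Mon, 2016: Wed, 2017: Thu, 2018: Fri, 2019: Sat, 2020: Mon, 2021: Tue, 2022: Wed
Sundays: 1997, 2003, 2008, 2014.

4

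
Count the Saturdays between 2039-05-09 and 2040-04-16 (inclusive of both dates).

49

2039-05-09 is a Monday.
That's 344 days from start to end, counting both.
344 = 7 × 49 + 1, so there are 49 full weeks plus 1 extra day.
Each full week contributes one Saturday: 49 so far.
The 1 extra day is Monday — none qualify.
Total: 49 + 0 = 49.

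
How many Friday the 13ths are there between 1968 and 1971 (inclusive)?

Friday-the-13ths by year:
1968: Sep, Dec
1969: Jun
1970: Feb, Mar, Nov
1971: Aug

7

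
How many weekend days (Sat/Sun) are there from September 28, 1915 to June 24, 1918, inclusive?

September 28, 1915 is a Tuesday.
The range spans 1001 days (inclusive of both endpoints).
1001 = 7 × 143, so the span is exactly 143 full weeks.
Each full week contributes 2 weekend days (Sat, Sun): 143 × 2 = 286.

286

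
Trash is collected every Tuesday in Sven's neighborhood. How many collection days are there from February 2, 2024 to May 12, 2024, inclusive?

February 2, 2024 is a Friday.
The range spans 101 days (inclusive of both endpoints).
101 = 7 × 14 + 3, so there are 14 full weeks plus 3 extra days.
Each full week contributes one Tuesday: 14 so far.
The 3 extra days are Friday, Saturday, Sunday — none qualify.
Total: 14 + 0 = 14.

14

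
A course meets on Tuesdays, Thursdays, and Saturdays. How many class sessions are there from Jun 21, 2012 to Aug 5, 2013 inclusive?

176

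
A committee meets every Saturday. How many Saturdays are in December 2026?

4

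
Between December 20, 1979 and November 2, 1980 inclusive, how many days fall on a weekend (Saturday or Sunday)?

December 20, 1979 is a Thursday.
That's 319 days from start to end, counting both.
319 = 7 × 45 + 4, so there are 45 full weeks plus 4 extra days.
Each full week contributes 2 weekend days (Sat, Sun): 45 × 2 = 90.
The 4 extra days are Thursday, Friday, Saturday, Sunday — 2 of them qualify.
Total: 90 + 2 = 92.

92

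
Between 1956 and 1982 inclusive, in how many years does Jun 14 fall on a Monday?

Day of week of June 14 in each year:
1956: Thu, 1957: Fri, 1958: Sat, 1959: Sun, 1960: Tue, 1961: Wed, 1962: Thu, 1963: Fri, 1964: Sun, 1965: Mon ✓, 1966: Tue, 1967: Wed, 1968: Fri, 1969: Sat, 1970: Sun, 1971: Mon ✓, 1972: Wed, 1973: Thu, 1974: Fri, 1975: Sat, 1976: Mon ✓, 1977: Tue, 1978: Wed, 1979: Thu, 1980: Sat, 1981: Sun, 1982: Mon ✓
Mondays: 1965, 1971, 1976, 1982.

4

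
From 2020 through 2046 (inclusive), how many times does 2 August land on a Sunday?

4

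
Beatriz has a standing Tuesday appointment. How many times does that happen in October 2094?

4

1 October 2094 is a Friday.
That's 31 days from start to end, counting both.
31 = 7 × 4 + 3, so there are 4 full weeks plus 3 extra days.
Each full week contributes one Tuesday: 4 so far.
The 3 extra days are Fri, Sat, Sun — none qualify.
Total: 4 + 0 = 4.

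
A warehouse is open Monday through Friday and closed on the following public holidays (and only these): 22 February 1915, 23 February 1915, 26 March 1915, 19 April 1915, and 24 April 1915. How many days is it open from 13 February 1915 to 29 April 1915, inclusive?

50

13 February 1915 is a Saturday.
That's 76 days from start to end, counting both.
76 = 7 × 10 + 6, so there are 10 full weeks plus 6 extra days.
Each full week contributes 5 weekdays (Mon–Fri): 10 × 5 = 50.
The 6 extra days are Saturday, Sunday, Monday, Tuesday, Wednesday, Thursday — 4 of them qualify.
Total: 50 + 4 = 54.
Holidays: 22 February 1915 (Mon); 23 February 1915 (Tue); 26 March 1915 (Fri); 19 April 1915 (Mon); 24 April 1915 (Sat).
4 of the 5 holidays fall on weekdays; the rest are weekends and were already excluded.
Business days: 54 − 4 = 50.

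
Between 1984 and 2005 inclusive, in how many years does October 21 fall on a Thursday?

3

Day of week of October 21 in each year:
1984: Sun, 1985: Mon, 1986: Tue, 1987: Wed, 1988: Fri, 1989: Sat, 1990: Sun, 1991: Mon, 1992: Wed, 1993: Thu ✓, 1994: Fri, 1995: Sat, 1996: Mon, 1997: Tue, 1998: Wed, 1999: Thu ✓, 2000: Sat, 2001: Sun, 2002: Mon, 2003: Tue, 2004: Thu ✓, 2005: Fri
Thursdays: 1993, 1999, 2004.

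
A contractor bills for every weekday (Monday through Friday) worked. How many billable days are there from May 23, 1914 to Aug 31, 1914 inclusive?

May 23, 1914 is a Saturday.
The range spans 101 days (inclusive of both endpoints).
101 = 7 × 14 + 3, so there are 14 full weeks plus 3 extra days.
Each full week contributes 5 weekdays (Mon–Fri): 14 × 5 = 70.
The 3 extra days are Saturday, Sunday, Monday — 1 of them qualifies.
Total: 70 + 1 = 71.

71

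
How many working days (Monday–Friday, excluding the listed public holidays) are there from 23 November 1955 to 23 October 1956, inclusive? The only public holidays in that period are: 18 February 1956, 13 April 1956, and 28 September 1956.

238 working days

23 November 1955 is a Wednesday.
From 23 November 1955 to 23 October 1956 is 336 days inclusive.
336 = 7 × 48, so the span is exactly 48 full weeks.
Each full week contributes 5 weekdays (Mon–Fri): 48 × 5 = 240.
Holidays: 18 February 1956 (Sat); 13 April 1956 (Fri); 28 September 1956 (Fri).
2 of the 3 holidays fall on weekdays; the rest are weekends and were already excluded.
Business days: 240 − 2 = 238.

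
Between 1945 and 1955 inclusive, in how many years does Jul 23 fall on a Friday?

2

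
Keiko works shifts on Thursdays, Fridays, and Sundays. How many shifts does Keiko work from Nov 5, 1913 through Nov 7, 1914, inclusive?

158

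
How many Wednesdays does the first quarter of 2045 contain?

13

Jan 1, 2045 is a Sunday.
From Jan 1, 2045 to Mar 31, 2045 is 90 days inclusive.
90 = 7 × 12 + 6, so there are 12 full weeks plus 6 extra days.
Each full week contributes one Wednesday: 12 so far.
The 6 extra days are Sun, Mon, Tue, Wed, Thu, Fri — 1 of them qualifies.
Total: 12 + 1 = 13.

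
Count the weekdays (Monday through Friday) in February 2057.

20 weekdays

February 1, 2057 is a Thursday.
That's 28 days from start to end, counting both.
28 = 7 × 4, so the span is exactly 4 full weeks.
Each full week contributes 5 weekdays (Mon–Fri): 4 × 5 = 20.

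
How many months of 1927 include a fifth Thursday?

4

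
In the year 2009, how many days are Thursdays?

53

January 1, 2009 is a Thursday.
From January 1, 2009 to December 31, 2009 is 365 days inclusive.
365 = 7 × 52 + 1, so there are 52 full weeks plus 1 extra day.
Each full week contributes one Thursday: 52 so far.
The 1 extra day is Thursday — 1 of them qualifies.
Total: 52 + 1 = 53.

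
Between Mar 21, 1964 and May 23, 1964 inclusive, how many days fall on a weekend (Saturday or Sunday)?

19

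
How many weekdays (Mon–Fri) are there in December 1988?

Dec 1, 1988 is a Thursday.
That's 31 days from start to end, counting both.
31 = 7 × 4 + 3, so there are 4 full weeks plus 3 extra days.
Each full week contributes 5 weekdays (Mon–Fri): 4 × 5 = 20.
The 3 extra days are Thursday, Friday, Saturday — 2 of them qualify.
Total: 20 + 2 = 22.

22 weekdays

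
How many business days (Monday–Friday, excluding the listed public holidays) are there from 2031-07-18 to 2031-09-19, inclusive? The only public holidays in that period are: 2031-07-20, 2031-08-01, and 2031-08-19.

2031-07-18 is a Friday.
From 2031-07-18 to 2031-09-19 is 64 days inclusive.
64 = 7 × 9 + 1, so there are 9 full weeks plus 1 extra day.
Each full week contributes 5 weekdays (Mon–Fri): 9 × 5 = 45.
The 1 extra day is Friday — 1 of them qualifies.
Total: 45 + 1 = 46.
Holidays: 2031-07-20 (Sun); 2031-08-01 (Fri); 2031-08-19 (Tue).
2 of the 3 holidays fall on weekdays; the rest are weekends and were already excluded.
Business days: 46 − 2 = 44.

44 business days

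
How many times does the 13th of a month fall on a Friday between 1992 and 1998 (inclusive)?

Friday-the-13ths by year:
1992: Mar, Nov
1993: Aug
1994: May
1995: Jan, Oct
1996: Sep, Dec
1997: Jun
1998: Feb, Mar, Nov

12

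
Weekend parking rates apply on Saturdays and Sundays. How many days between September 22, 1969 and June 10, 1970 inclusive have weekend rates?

September 22, 1969 is a Monday.
That's 262 days from start to end, counting both.
262 = 7 × 37 + 3, so there are 37 full weeks plus 3 extra days.
Each full week contributes 2 weekend days (Sat, Sun): 37 × 2 = 74.
The 3 extra days are Mon, Tue, Wed — none qualify.
Total: 74 + 0 = 74.

74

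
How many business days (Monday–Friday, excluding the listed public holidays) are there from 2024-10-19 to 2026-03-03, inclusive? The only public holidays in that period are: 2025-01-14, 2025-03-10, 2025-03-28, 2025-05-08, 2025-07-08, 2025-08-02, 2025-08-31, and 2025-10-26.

352

2024-10-19 is a Saturday.
From 2024-10-19 to 2026-03-03 is 501 days inclusive.
501 = 7 × 71 + 4, so there are 71 full weeks plus 4 extra days.
Each full week contributes 5 weekdays (Mon–Fri): 71 × 5 = 355.
The 4 extra days are Sat, Sun, Mon, Tue — 2 of them qualify.
Total: 355 + 2 = 357.
Holidays: 2025-01-14 (Tue); 2025-03-10 (Mon); 2025-03-28 (Fri); 2025-05-08 (Thu); 2025-07-08 (Tue); 2025-08-02 (Sat); 2025-08-31 (Sun); 2025-10-26 (Sun).
5 of the 8 holidays fall on weekdays; the rest are weekends and were already excluded.
Business days: 357 − 5 = 352.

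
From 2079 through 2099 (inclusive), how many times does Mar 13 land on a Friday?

3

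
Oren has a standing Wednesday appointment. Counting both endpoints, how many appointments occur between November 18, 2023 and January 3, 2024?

7 Wednesdays

November 18, 2023 is a Saturday.
That's 47 days from start to end, counting both.
47 = 7 × 6 + 5, so there are 6 full weeks plus 5 extra days.
Each full week contributes one Wednesday: 6 so far.
The 5 extra days are Saturday, Sunday, Monday, Tuesday, Wednesday — 1 of them qualifies.
Total: 6 + 1 = 7.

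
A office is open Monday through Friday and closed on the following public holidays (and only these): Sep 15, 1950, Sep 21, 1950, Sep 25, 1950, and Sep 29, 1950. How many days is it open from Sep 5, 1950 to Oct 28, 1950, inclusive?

35

Sep 5, 1950 is a Tuesday.
That's 54 days from start to end, counting both.
54 = 7 × 7 + 5, so there are 7 full weeks plus 5 extra days.
Each full week contributes 5 weekdays (Mon–Fri): 7 × 5 = 35.
The 5 extra days are Tue, Wed, Thu, Fri, Sat — 4 of them qualify.
Total: 35 + 4 = 39.
Holidays: Sep 15, 1950 (Fri); Sep 21, 1950 (Thu); Sep 25, 1950 (Mon); Sep 29, 1950 (Fri).
All 4 holidays fall on weekdays, so subtract 4.
Business days: 39 − 4 = 35.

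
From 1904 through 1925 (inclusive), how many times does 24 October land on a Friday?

Day of week of October 24 in each year:
1904: Mon, 1905: Tue, 1906: Wed, 1907: Thu, 1908: Sat, 1909: Sun, 1910: Mon, 1911: Tue, 1912: Thu, 1913: Fri ✓, 1914: Sat, 1915: Sun, 1916: Tue, 1917: Wed, 1918: Thu, 1919: Fri ✓, 1920: Sun, 1921: Mon, 1922: Tue, 1923: Wed, 1924: Fri ✓, 1925: Sat
Fridays: 1913, 1919, 1924.

3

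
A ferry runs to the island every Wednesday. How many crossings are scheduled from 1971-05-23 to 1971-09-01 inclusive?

1971-05-23 is a Sunday.
The range spans 102 days (inclusive of both endpoints).
102 = 7 × 14 + 4, so there are 14 full weeks plus 4 extra days.
Each full week contributes one Wednesday: 14 so far.
The 4 extra days are Sun, Mon, Tue, Wed — 1 of them qualifies.
Total: 14 + 1 = 15.

15 Wednesdays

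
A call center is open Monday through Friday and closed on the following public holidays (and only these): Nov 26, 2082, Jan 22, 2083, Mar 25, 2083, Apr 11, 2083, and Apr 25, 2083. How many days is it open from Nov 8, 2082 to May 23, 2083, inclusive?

137

Nov 8, 2082 is a Sunday.
From Nov 8, 2082 to May 23, 2083 is 197 days inclusive.
197 = 7 × 28 + 1, so there are 28 full weeks plus 1 extra day.
Each full week contributes 5 weekdays (Mon–Fri): 28 × 5 = 140.
The 1 extra day is Sunday — none qualify.
Total: 140 + 0 = 140.
Holidays: Nov 26, 2082 (Thu); Jan 22, 2083 (Fri); Mar 25, 2083 (Thu); Apr 11, 2083 (Sun); Apr 25, 2083 (Sun).
3 of the 5 holidays fall on weekdays; the rest are weekends and were already excluded.
Business days: 140 − 3 = 137.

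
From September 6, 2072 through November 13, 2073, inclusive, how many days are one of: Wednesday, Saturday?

124

September 6, 2072 is a Tuesday.
From September 6, 2072 to November 13, 2073 is 434 days inclusive.
434 = 7 × 62, so the span is exactly 62 full weeks.
Each full week contributes 2 days from the set (Wed, Sat): 62 × 2 = 124.
Total: 124.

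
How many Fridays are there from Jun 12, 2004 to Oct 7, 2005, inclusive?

69 Fridays

Jun 12, 2004 is a Saturday.
That's 483 days from start to end, counting both.
483 = 7 × 69, so the span is exactly 69 full weeks.
Each full week contributes one Friday: 69 so far.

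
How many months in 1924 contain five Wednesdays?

5

A month has five Wednesdays exactly when Wednesday falls within its first (length − 28) days.
Jan: 31 days, starts Tue → 5 of Tue, Wed, Thu ✓
Feb: 29 days, starts Fri → 5 of Fri
Mar: 31 days, starts Sat → 5 of Sat, Sun, Mon
Apr: 30 days, starts Tue → 5 of Tue, Wed ✓
May: 31 days, starts Thu → 5 of Thu, Fri, Sat
Jun: 30 days, starts Sun → 5 of Sun, Mon
Jul: 31 days, starts Tue → 5 of Tue, Wed, Thu ✓
Aug: 31 days, starts Fri → 5 of Fri, Sat, Sun
Sep: 30 days, starts Mon → 5 of Mon, Tue
Oct: 31 days, starts Wed → 5 of Wed, Thu, Fri ✓
Nov: 30 days, starts Sat → 5 of Sat, Sun
Dec: 31 days, starts Mon → 5 of Mon, Tue, Wed ✓
Months with five Wednesdays: Jan, Apr, Jul, Oct, Dec.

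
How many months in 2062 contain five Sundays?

5

A month has five Sundays exactly when Sunday falls within its first (length − 28) days.
Jan: 31 days, starts Sun → 5 of Sun, Mon, Tue ✓
Feb: 28 days, starts Wed → 5 of (none)
Mar: 31 days, starts Wed → 5 of Wed, Thu, Fri
Apr: 30 days, starts Sat → 5 of Sat, Sun ✓
May: 31 days, starts Mon → 5 of Mon, Tue, Wed
Jun: 30 days, starts Thu → 5 of Thu, Fri
Jul: 31 days, starts Sat → 5 of Sat, Sun, Mon ✓
Aug: 31 days, starts Tue → 5 of Tue, Wed, Thu
Sep: 30 days, starts Fri → 5 of Fri, Sat
Oct: 31 days, starts Sun → 5 of Sun, Mon, Tue ✓
Nov: 30 days, starts Wed → 5 of Wed, Thu
Dec: 31 days, starts Fri → 5 of Fri, Sat, Sun ✓
Months with five Sundays: Jan, Apr, Jul, Oct, Dec.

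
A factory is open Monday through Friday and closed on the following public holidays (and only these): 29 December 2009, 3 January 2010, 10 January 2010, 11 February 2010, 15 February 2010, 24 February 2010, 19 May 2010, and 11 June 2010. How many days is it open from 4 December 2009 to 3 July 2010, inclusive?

145 business days

4 December 2009 is a Friday.
The range spans 212 days (inclusive of both endpoints).
212 = 7 × 30 + 2, so there are 30 full weeks plus 2 extra days.
Each full week contributes 5 weekdays (Mon–Fri): 30 × 5 = 150.
The 2 extra days are Fri, Sat — 1 of them qualifies.
Total: 150 + 1 = 151.
Holidays: 29 December 2009 (Tue); 3 January 2010 (Sun); 10 January 2010 (Sun); 11 February 2010 (Thu); 15 February 2010 (Mon); 24 February 2010 (Wed); 19 May 2010 (Wed); 11 June 2010 (Fri).
6 of the 8 holidays fall on weekdays; the rest are weekends and were already excluded.
Business days: 151 − 6 = 145.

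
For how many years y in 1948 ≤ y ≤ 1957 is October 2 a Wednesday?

1

Day of week of October 2 in each year:
1948: Sat, 1949: Sun, 1950: Mon, 1951: Tue, 1952: Thu, 1953: Fri, 1954: Sat, 1955: Sun, 1956: Tue, 1957: Wed ✓
Wednesdays: 1957.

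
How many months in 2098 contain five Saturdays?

A month has five Saturdays exactly when Saturday falls within its first (length − 28) days.
Jan: 31 days, starts Wed → 5 of Wed, Thu, Fri
Feb: 28 days, starts Sat → 5 of (none)
Mar: 31 days, starts Sat → 5 of Sat, Sun, Mon ✓
Apr: 30 days, starts Tue → 5 of Tue, Wed
May: 31 days, starts Thu → 5 of Thu, Fri, Sat ✓
Jun: 30 days, starts Sun → 5 of Sun, Mon
Jul: 31 days, starts Tue → 5 of Tue, Wed, Thu
Aug: 31 days, starts Fri → 5 of Fri, Sat, Sun ✓
Sep: 30 days, starts Mon → 5 of Mon, Tue
Oct: 31 days, starts Wed → 5 of Wed, Thu, Fri
Nov: 30 days, starts Sat → 5 of Sat, Sun ✓
Dec: 31 days, starts Mon → 5 of Mon, Tue, Wed
Months with five Saturdays: Mar, May, Aug, Nov.

4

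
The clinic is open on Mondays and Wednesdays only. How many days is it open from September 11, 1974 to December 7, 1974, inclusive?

25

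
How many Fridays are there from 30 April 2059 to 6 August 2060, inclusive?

67 Fridays

30 April 2059 is a Wednesday.
The range spans 465 days (inclusive of both endpoints).
465 = 7 × 66 + 3, so there are 66 full weeks plus 3 extra days.
Each full week contributes one Friday: 66 so far.
The 3 extra days are Wednesday, Thursday, Friday — 1 of them qualifies.
Total: 66 + 1 = 67.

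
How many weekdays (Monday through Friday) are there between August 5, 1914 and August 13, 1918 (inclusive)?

August 5, 1914 is a Wednesday.
From August 5, 1914 to August 13, 1918 is 1470 days inclusive.
1470 = 7 × 210, so the span is exactly 210 full weeks.
Each full week contributes 5 weekdays (Mon–Fri): 210 × 5 = 1050.

1050 weekdays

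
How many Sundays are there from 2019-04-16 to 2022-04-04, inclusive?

2019-04-16 is a Tuesday.
From 2019-04-16 to 2022-04-04 is 1085 days inclusive.
1085 = 7 × 155, so the span is exactly 155 full weeks.
Each full week contributes one Sunday: 155 so far.
Total: 155.

155 Sundays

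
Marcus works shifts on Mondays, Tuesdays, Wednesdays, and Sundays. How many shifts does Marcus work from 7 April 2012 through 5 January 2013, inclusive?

156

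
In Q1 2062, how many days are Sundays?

13

January 1, 2062 is a Sunday.
That's 90 days from start to end, counting both.
90 = 7 × 12 + 6, so there are 12 full weeks plus 6 extra days.
Each full week contributes one Sunday: 12 so far.
The 6 extra days are Sun, Mon, Tue, Wed, Thu, Fri — 1 of them qualifies.
Total: 12 + 1 = 13.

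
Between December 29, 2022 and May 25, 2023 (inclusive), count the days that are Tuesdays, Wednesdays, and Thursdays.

64

December 29, 2022 is a Thursday.
That's 148 days from start to end, counting both.
148 = 7 × 21 + 1, so there are 21 full weeks plus 1 extra day.
Each full week contributes 3 days from the set (Tue, Wed, Thu): 21 × 3 = 63.
The 1 extra day is Thu — 1 of them qualifies.
Total: 63 + 1 = 64.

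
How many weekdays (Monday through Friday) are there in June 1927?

22

June 1, 1927 is a Wednesday.
That's 30 days from start to end, counting both.
30 = 7 × 4 + 2, so there are 4 full weeks plus 2 extra days.
Each full week contributes 5 weekdays (Mon–Fri): 4 × 5 = 20.
The 2 extra days are Wed, Thu — 2 of them qualify.
Total: 20 + 2 = 22.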